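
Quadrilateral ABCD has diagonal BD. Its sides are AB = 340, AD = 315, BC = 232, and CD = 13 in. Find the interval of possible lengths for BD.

From triangle ABD: |340 − 315| < BD < 340 + 315, i.e. 25 < BD < 655.
From triangle CBD: 219 < BD < 245.
Both must hold, so BD lies in the intersection.

219 < BD < 245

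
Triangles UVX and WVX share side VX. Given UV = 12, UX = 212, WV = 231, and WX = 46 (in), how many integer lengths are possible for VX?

23

From triangle UVX: 200 < VX < 224.
From triangle WVX: 185 < VX < 277.
Intersection: 200 < VX < 224, so integers 201 through 223: 23 values.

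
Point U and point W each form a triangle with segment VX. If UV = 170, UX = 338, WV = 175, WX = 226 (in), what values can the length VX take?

168 < VX < 401

From triangle UVX: |170 − 338| < VX < 170 + 338, i.e. 168 < VX < 508.
From triangle WVX: 51 < VX < 401.
Both must hold, so VX lies in the intersection.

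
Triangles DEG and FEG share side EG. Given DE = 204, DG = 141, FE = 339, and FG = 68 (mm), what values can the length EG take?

From triangle DEG: |204 − 141| < EG < 204 + 141, i.e. 63 < EG < 345.
From triangle FEG: 271 < EG < 407.
Both must hold, so EG lies in the intersection.

271 < EG < 345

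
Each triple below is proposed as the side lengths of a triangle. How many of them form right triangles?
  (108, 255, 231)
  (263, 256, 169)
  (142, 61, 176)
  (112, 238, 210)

2

(108,255,231): 108²+231² = 65025 = 255² → right
(263,256,169): 169²+256² = 94097 > 69169 = 263² → acute
(142,61,176): 61²+142² = 23885 < 30976 = 176² → obtuse
(112,238,210): 112²+210² = 56644 = 238² → right
2 of the 4 are right.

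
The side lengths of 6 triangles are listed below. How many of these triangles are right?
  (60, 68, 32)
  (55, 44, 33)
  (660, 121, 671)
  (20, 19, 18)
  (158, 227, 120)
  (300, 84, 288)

4

(60,68,32): 32²+60² = 4624 = 68² → right
(55,44,33): 33²+44² = 3025 = 55² → right
(660,121,671): 121²+660² = 450241 = 671² → right
(20,19,18): 18²+19² = 685 > 400 = 20² → acute
(158,227,120): 120²+158² = 39364 < 51529 = 227² → obtuse
(300,84,288): 84²+288² = 90000 = 300² → right
4 of the 6 are right.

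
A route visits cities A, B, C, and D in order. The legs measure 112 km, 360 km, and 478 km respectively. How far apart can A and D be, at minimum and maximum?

6 ≤ AD ≤ 950 km

The maximum is all hops collinear in one direction: 112 + 360 + 478 = 950.
The longest hop is 478; the others sum to 472. Folding the others back against it leaves at least 478 − 472 = 6.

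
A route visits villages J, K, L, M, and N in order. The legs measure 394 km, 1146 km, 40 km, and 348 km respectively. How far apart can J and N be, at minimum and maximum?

364 ≤ JN ≤ 1928 km

The maximum is all hops collinear in one direction: 394 + 1146 + 40 + 348 = 1928.
The longest hop is 1146; the others sum to 782. Folding the others back against it leaves at least 1146 − 782 = 364.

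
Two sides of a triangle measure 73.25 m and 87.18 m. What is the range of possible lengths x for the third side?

13.93 < x < 160.43 (m)

By the triangle inequality, x must be less than 73.25 + 87.18 = 160.43 and greater than |73.25 − 87.18| = 13.93.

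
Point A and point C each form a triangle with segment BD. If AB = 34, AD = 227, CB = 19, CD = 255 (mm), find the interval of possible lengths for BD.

From triangle ABD: |34 − 227| < BD < 34 + 227, i.e. 193 < BD < 261.
From triangle CBD: 236 < BD < 274.
Both must hold, so BD lies in the intersection.

236 < BD < 261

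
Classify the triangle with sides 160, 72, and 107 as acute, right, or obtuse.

Compare the square of the longest side to the sum of squares of the other two: 72² + 107² = 16633 < 25600 = 160².

obtuse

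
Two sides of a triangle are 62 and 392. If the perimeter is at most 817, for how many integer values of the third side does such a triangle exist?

33

Triangle inequality: 330 < x < 454. Perimeter ≤ 817 gives x ≤ 817 − 62 − 392 = 363.
So 330 < x ≤ 363; integers 331 through 363: 33 values.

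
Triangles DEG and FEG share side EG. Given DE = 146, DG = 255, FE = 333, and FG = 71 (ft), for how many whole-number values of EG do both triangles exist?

From triangle DEG: 109 < EG < 401.
From triangle FEG: 262 < EG < 404.
Intersection: 262 < EG < 401, so integers 263 through 400: 138 values.

138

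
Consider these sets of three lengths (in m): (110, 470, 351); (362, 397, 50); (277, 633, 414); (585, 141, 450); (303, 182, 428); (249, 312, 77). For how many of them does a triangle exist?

(110,351,470): 110+351 ≤ 470 → not valid
(50,362,397): 50+362 > 397 → valid
(277,414,633): 277+414 > 633 → valid
(141,450,585): 141+450 > 585 → valid
(182,303,428): 182+303 > 428 → valid
(77,249,312): 77+249 > 312 → valid
5 of the 6 triples form a triangle.

5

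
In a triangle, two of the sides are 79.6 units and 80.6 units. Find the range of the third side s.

By the triangle inequality, s must be less than 79.6 + 80.6 = 160.2 and greater than |79.6 − 80.6| = 1.0.

1.0 < s < 160.2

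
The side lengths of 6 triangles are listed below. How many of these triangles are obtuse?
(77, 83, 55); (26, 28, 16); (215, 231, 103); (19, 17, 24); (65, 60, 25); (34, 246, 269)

1

(77,83,55): 55²+77² = 8954 > 6889 = 83² → acute
(26,28,16): 16²+26² = 932 > 784 = 28² → acute
(215,231,103): 103²+215² = 56834 > 53361 = 231² → acute
(19,17,24): 17²+19² = 650 > 576 = 24² → acute
(65,60,25): 25²+60² = 4225 = 65² → right
(34,246,269): 34²+246² = 61672 < 72361 = 269² → obtuse
1 of the 6 is obtuse.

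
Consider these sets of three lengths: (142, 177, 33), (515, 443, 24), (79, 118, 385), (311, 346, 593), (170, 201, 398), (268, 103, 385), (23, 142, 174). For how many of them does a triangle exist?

(33,142,177): 33+142 ≤ 177 → not valid
(24,443,515): 24+443 ≤ 515 → not valid
(79,118,385): 79+118 ≤ 385 → not valid
(311,346,593): 311+346 > 593 → valid
(170,201,398): 170+201 ≤ 398 → not valid
(103,268,385): 103+268 ≤ 385 → not valid
(23,142,174): 23+142 ≤ 174 → not valid
1 of the 7 triples forms a triangle.

1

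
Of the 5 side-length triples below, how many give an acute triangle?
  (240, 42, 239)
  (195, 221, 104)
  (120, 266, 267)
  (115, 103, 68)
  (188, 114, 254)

3

(240,42,239): 42²+239² = 58885 > 57600 = 240² → acute
(195,221,104): 104²+195² = 48841 = 221² → right
(120,266,267): 120²+266² = 85156 > 71289 = 267² → acute
(115,103,68): 68²+103² = 15233 > 13225 = 115² → acute
(188,114,254): 114²+188² = 48340 < 64516 = 254² → obtuse
3 of the 5 are acute.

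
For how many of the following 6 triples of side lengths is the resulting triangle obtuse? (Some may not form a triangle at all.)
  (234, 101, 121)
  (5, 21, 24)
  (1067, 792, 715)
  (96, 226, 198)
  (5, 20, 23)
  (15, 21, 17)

(234,101,121): 101+121 ≤ 234, not a triangle
(5,21,24): 5²+21² = 466 < 576 = 24² → obtuse
(1067,792,715): 715²+792² = 1138489 = 1067² → right
(96,226,198): 96²+198² = 48420 < 51076 = 226² → obtuse
(5,20,23): 5²+20² = 425 < 529 = 23² → obtuse
(15,21,17): 15²+17² = 514 > 441 = 21² → acute
3 of the 6 are obtuse.

3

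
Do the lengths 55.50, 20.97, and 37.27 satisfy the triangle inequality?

The longest side is 55.50, and the other two sum to 58.24.
Since 58.24 > 55.50, the triangle inequality holds.

Yes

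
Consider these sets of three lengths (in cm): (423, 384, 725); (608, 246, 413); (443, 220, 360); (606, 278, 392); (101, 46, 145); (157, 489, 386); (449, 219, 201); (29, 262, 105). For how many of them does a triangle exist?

6

(384,423,725): 384+423 > 725 → valid
(246,413,608): 246+413 > 608 → valid
(220,360,443): 220+360 > 443 → valid
(278,392,606): 278+392 > 606 → valid
(46,101,145): 46+101 > 145 → valid
(157,386,489): 157+386 > 489 → valid
(201,219,449): 201+219 ≤ 449 → not valid
(29,105,262): 29+105 ≤ 262 → not valid
6 of the 8 triples form a triangle.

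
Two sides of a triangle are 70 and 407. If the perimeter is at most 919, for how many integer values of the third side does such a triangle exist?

Triangle inequality: 337 < x < 477. Perimeter ≤ 919 gives x ≤ 919 − 70 − 407 = 442.
So 337 < x ≤ 442; integers 338 through 442: 105 values.

105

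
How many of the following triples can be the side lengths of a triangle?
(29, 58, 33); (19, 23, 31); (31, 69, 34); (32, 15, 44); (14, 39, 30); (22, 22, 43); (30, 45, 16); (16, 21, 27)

(29,33,58): 29+33 > 58 → valid
(19,23,31): 19+23 > 31 → valid
(31,34,69): 31+34 ≤ 69 → not valid
(15,32,44): 15+32 > 44 → valid
(14,30,39): 14+30 > 39 → valid
(22,22,43): 22+22 > 43 → valid
(16,30,45): 16+30 > 45 → valid
(16,21,27): 16+21 > 27 → valid
7 of the 8 triples form a triangle.

7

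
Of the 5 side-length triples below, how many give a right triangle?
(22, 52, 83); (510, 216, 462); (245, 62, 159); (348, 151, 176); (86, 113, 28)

1

(22,52,83): 22+52 ≤ 83, not a triangle
(510,216,462): 216²+462² = 260100 = 510² → right
(245,62,159): 62+159 ≤ 245, not a triangle
(348,151,176): 151+176 ≤ 348, not a triangle
(86,113,28): 28²+86² = 8180 < 12769 = 113² → obtuse
1 of the 5 is right.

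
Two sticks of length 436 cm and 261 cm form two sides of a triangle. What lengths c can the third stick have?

175 < c < 697

By the triangle inequality, c must be less than 436 + 261 = 697 and greater than |436 − 261| = 175.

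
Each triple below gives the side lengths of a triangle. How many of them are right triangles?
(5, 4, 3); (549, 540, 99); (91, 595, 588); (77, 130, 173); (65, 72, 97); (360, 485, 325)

5

(5,4,3): 3²+4² = 25 = 5² → right
(549,540,99): 99²+540² = 301401 = 549² → right
(91,595,588): 91²+588² = 354025 = 595² → right
(77,130,173): 77²+130² = 22829 < 29929 = 173² → obtuse
(65,72,97): 65²+72² = 9409 = 97² → right
(360,485,325): 325²+360² = 235225 = 485² → right
5 of the 6 are right.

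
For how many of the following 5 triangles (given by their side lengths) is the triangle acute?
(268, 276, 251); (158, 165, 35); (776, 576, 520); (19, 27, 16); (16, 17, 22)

2

(268,276,251): 251²+268² = 134825 > 76176 = 276² → acute
(158,165,35): 35²+158² = 26189 < 27225 = 165² → obtuse
(776,576,520): 520²+576² = 602176 = 776² → right
(19,27,16): 16²+19² = 617 < 729 = 27² → obtuse
(16,17,22): 16²+17² = 545 > 484 = 22² → acute
2 of the 5 are acute.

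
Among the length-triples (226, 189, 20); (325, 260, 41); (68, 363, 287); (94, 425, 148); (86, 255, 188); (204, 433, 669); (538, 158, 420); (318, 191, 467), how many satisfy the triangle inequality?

3

(20,189,226): 20+189 ≤ 226 → not valid
(41,260,325): 41+260 ≤ 325 → not valid
(68,287,363): 68+287 ≤ 363 → not valid
(94,148,425): 94+148 ≤ 425 → not valid
(86,188,255): 86+188 > 255 → valid
(204,433,669): 204+433 ≤ 669 → not valid
(158,420,538): 158+420 > 538 → valid
(191,318,467): 191+318 > 467 → valid
3 of the 8 triples form a triangle.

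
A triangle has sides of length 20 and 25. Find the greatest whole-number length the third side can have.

The third side must be strictly less than 20 + 25 = 45.
The largest integer below 45 is 44.

44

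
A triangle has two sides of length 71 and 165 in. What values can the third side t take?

By the triangle inequality, t must be less than 71 + 165 = 236 and greater than |71 − 165| = 94.

94 < t < 236 (in)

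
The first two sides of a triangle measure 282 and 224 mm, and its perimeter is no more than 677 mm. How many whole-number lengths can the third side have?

113

Triangle inequality: 58 < x < 506. Perimeter ≤ 677 gives x ≤ 677 − 282 − 224 = 171.
So 58 < x ≤ 171; integers 59 through 171: 113 values.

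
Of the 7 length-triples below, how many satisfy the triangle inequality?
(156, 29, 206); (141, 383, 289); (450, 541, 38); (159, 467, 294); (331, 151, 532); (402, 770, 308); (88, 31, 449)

(29,156,206): 29+156 ≤ 206 → not valid
(141,289,383): 141+289 > 383 → valid
(38,450,541): 38+450 ≤ 541 → not valid
(159,294,467): 159+294 ≤ 467 → not valid
(151,331,532): 151+331 ≤ 532 → not valid
(308,402,770): 308+402 ≤ 770 → not valid
(31,88,449): 31+88 ≤ 449 → not valid
1 of the 7 triples forms a triangle.

1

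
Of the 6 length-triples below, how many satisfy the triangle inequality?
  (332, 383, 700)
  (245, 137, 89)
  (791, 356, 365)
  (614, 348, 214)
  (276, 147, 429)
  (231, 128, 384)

1

(332,383,700): 332+383 > 700 → valid
(89,137,245): 89+137 ≤ 245 → not valid
(356,365,791): 356+365 ≤ 791 → not valid
(214,348,614): 214+348 ≤ 614 → not valid
(147,276,429): 147+276 ≤ 429 → not valid
(128,231,384): 128+231 ≤ 384 → not valid
1 of the 6 triples forms a triangle.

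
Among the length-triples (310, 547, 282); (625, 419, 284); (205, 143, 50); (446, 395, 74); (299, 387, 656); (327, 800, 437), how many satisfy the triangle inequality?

(282,310,547): 282+310 > 547 → valid
(284,419,625): 284+419 > 625 → valid
(50,143,205): 50+143 ≤ 205 → not valid
(74,395,446): 74+395 > 446 → valid
(299,387,656): 299+387 > 656 → valid
(327,437,800): 327+437 ≤ 800 → not valid
4 of the 6 triples form a triangle.

4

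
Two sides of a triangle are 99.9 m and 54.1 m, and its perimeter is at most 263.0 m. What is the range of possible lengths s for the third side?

Triangle inequality alone gives 45.8 < s < 154.0.
The perimeter condition gives s ≤ 263.0 − 99.9 − 54.1 = 109.0.
Intersecting the two: 45.8 < s ≤ 109.0.

45.8 < s ≤ 109.0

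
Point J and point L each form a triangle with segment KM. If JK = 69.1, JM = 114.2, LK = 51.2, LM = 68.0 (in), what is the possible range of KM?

From triangle JKM: |69.1 − 114.2| < KM < 69.1 + 114.2, i.e. 45.1 < KM < 183.3.
From triangle LKM: 16.8 < KM < 119.2.
Both must hold, so KM lies in the intersection.

45.1 < KM < 119.2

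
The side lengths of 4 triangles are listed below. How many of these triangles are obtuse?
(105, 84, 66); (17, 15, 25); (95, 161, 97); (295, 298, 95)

2

(105,84,66): 66²+84² = 11412 > 11025 = 105² → acute
(17,15,25): 15²+17² = 514 < 625 = 25² → obtuse
(95,161,97): 95²+97² = 18434 < 25921 = 161² → obtuse
(295,298,95): 95²+295² = 96050 > 88804 = 298² → acute
2 of the 4 are obtuse.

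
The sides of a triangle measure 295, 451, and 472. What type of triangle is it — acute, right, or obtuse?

acute

Compare the square of the longest side to the sum of squares of the other two: 295² + 451² = 290426 > 222784 = 472².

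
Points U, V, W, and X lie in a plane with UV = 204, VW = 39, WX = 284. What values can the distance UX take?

41 ≤ UX ≤ 527

The maximum is all hops collinear in one direction: 204 + 39 + 284 = 527.
The longest hop is 284; the others sum to 243. Folding the others back against it leaves at least 284 − 243 = 41.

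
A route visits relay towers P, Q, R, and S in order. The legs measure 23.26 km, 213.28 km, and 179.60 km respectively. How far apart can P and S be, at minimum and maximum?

The maximum is all hops collinear in one direction: 23.26 + 213.28 + 179.60 = 416.14.
The longest hop is 213.28; the others sum to 202.86. Folding the others back against it leaves at least 213.28 − 202.86 = 10.42.

10.42 ≤ PS ≤ 416.14 km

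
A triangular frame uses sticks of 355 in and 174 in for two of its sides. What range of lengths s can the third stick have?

By the triangle inequality, s must be less than 355 + 174 = 529 and greater than |355 − 174| = 181.

181 < s < 529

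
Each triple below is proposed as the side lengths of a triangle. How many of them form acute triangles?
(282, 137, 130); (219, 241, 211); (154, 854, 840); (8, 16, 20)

(282,137,130): 130+137 ≤ 282, not a triangle
(219,241,211): 211²+219² = 92482 > 58081 = 241² → acute
(154,854,840): 154²+840² = 729316 = 854² → right
(8,16,20): 8²+16² = 320 < 400 = 20² → obtuse
1 of the 4 is acute.

1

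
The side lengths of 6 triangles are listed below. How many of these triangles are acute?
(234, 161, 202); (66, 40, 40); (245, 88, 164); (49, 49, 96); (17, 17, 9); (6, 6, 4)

3

(234,161,202): 161²+202² = 66725 > 54756 = 234² → acute
(66,40,40): 40²+40² = 3200 < 4356 = 66² → obtuse
(245,88,164): 88²+164² = 34640 < 60025 = 245² → obtuse
(49,49,96): 49²+49² = 4802 < 9216 = 96² → obtuse
(17,17,9): 9²+17² = 370 > 289 = 17² → acute
(6,6,4): 4²+6² = 52 > 36 = 6² → acute
3 of the 6 are acute.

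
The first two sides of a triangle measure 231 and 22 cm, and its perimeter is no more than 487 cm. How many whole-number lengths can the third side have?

25

Triangle inequality: 209 < x < 253. Perimeter ≤ 487 gives x ≤ 487 − 231 − 22 = 234.
So 209 < x ≤ 234; integers 210 through 234: 25 values.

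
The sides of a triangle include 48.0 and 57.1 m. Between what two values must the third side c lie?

9.1 < c < 105.1

By the triangle inequality, c must be less than 48.0 + 57.1 = 105.1 and greater than |48.0 − 57.1| = 9.1.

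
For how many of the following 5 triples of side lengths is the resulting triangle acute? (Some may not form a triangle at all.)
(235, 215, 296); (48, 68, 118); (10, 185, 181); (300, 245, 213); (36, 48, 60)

2

(235,215,296): 215²+235² = 101450 > 87616 = 296² → acute
(48,68,118): 48+68 ≤ 118, not a triangle
(10,185,181): 10²+181² = 32861 < 34225 = 185² → obtuse
(300,245,213): 213²+245² = 105394 > 90000 = 300² → acute
(36,48,60): 36²+48² = 3600 = 60² → right
2 of the 5 are acute.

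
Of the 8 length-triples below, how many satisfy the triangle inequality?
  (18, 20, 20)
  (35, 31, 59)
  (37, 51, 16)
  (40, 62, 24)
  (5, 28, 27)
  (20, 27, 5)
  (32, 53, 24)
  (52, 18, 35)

7

(18,20,20): 18+20 > 20 → valid
(31,35,59): 31+35 > 59 → valid
(16,37,51): 16+37 > 51 → valid
(24,40,62): 24+40 > 62 → valid
(5,27,28): 5+27 > 28 → valid
(5,20,27): 5+20 ≤ 27 → not valid
(24,32,53): 24+32 > 53 → valid
(18,35,52): 18+35 > 52 → valid
7 of the 8 triples form a triangle.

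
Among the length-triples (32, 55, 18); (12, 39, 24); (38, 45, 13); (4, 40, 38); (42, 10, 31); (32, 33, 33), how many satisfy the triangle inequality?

(18,32,55): 18+32 ≤ 55 → not valid
(12,24,39): 12+24 ≤ 39 → not valid
(13,38,45): 13+38 > 45 → valid
(4,38,40): 4+38 > 40 → valid
(10,31,42): 10+31 ≤ 42 → not valid
(32,33,33): 32+33 > 33 → valid
3 of the 6 triples form a triangle.

3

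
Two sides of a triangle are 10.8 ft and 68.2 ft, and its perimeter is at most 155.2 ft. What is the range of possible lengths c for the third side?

57.4 < c ≤ 76.2

Triangle inequality alone gives 57.4 < c < 79.0.
The perimeter condition gives c ≤ 155.2 − 10.8 − 68.2 = 76.2.
Intersecting the two: 57.4 < c ≤ 76.2.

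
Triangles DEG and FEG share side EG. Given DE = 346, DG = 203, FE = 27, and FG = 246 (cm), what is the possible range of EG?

219 < EG < 273

From triangle DEG: |346 − 203| < EG < 346 + 203, i.e. 143 < EG < 549.
From triangle FEG: 219 < EG < 273.
Both must hold, so EG lies in the intersection.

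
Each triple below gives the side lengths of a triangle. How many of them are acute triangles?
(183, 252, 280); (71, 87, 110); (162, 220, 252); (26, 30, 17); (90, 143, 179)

(183,252,280): 183²+252² = 96993 > 78400 = 280² → acute
(71,87,110): 71²+87² = 12610 > 12100 = 110² → acute
(162,220,252): 162²+220² = 74644 > 63504 = 252² → acute
(26,30,17): 17²+26² = 965 > 900 = 30² → acute
(90,143,179): 90²+143² = 28549 < 32041 = 179² → obtuse
4 of the 5 are acute.

4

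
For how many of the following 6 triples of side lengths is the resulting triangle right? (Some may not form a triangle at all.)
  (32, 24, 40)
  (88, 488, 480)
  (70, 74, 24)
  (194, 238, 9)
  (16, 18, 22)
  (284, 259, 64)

3

(32,24,40): 24²+32² = 1600 = 40² → right
(88,488,480): 88²+480² = 238144 = 488² → right
(70,74,24): 24²+70² = 5476 = 74² → right
(194,238,9): 9+194 ≤ 238, not a triangle
(16,18,22): 16²+18² = 580 > 484 = 22² → acute
(284,259,64): 64²+259² = 71177 < 80656 = 284² → obtuse
3 of the 6 are right.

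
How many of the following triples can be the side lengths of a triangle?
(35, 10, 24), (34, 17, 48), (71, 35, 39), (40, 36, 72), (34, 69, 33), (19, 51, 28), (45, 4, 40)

(10,24,35): 10+24 ≤ 35 → not valid
(17,34,48): 17+34 > 48 → valid
(35,39,71): 35+39 > 71 → valid
(36,40,72): 36+40 > 72 → valid
(33,34,69): 33+34 ≤ 69 → not valid
(19,28,51): 19+28 ≤ 51 → not valid
(4,40,45): 4+40 ≤ 45 → not valid
3 of the 7 triples form a triangle.

3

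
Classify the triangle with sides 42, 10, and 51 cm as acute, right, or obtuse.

Compare the square of the longest side to the sum of squares of the other two: 10² + 42² = 1864 < 2601 = 51².

obtuse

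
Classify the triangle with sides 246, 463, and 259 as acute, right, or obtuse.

Compare the square of the longest side to the sum of squares of the other two: 246² + 259² = 127597 < 214369 = 463².

obtuse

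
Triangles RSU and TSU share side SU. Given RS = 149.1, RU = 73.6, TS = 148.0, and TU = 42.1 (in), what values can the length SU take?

105.9 < SU < 190.1

From triangle RSU: |149.1 − 73.6| < SU < 149.1 + 73.6, i.e. 75.5 < SU < 222.7.
From triangle TSU: 105.9 < SU < 190.1.
Both must hold, so SU lies in the intersection.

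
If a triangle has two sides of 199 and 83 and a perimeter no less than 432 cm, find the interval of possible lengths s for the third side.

Triangle inequality alone gives 116 < s < 282.
The perimeter condition gives s ≥ 432 − 199 − 83 = 150.
Intersecting the two: 150 ≤ s < 282.

150 ≤ s < 282 cm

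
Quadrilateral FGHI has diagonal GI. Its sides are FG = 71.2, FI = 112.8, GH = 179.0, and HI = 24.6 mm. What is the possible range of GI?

From triangle FGI: |71.2 − 112.8| < GI < 71.2 + 112.8, i.e. 41.6 < GI < 184.0.
From triangle HGI: 154.4 < GI < 203.6.
Both must hold, so GI lies in the intersection.

154.4 < GI < 184.0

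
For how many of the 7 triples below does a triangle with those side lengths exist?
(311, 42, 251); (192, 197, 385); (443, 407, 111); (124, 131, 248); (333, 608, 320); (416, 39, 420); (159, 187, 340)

6

(42,251,311): 42+251 ≤ 311 → not valid
(192,197,385): 192+197 > 385 → valid
(111,407,443): 111+407 > 443 → valid
(124,131,248): 124+131 > 248 → valid
(320,333,608): 320+333 > 608 → valid
(39,416,420): 39+416 > 420 → valid
(159,187,340): 159+187 > 340 → valid
6 of the 7 triples form a triangle.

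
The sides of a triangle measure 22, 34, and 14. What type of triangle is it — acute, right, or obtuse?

obtuse

Compare the square of the longest side to the sum of squares of the other two: 14² + 22² = 680 < 1156 = 34².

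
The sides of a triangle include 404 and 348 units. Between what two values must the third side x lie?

By the triangle inequality, x must be less than 404 + 348 = 752 and greater than |404 − 348| = 56.

56 < x < 752 (units)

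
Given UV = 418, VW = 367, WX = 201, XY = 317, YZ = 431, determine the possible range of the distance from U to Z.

0 ≤ UZ ≤ 1734

The maximum is all hops collinear in one direction: 418 + 367 + 201 + 317 + 431 = 1734.
The longest hop is 431; the others sum to 1303. Since 431 ≤ 1303, the path can fold back on itself completely, so the minimum distance is 0.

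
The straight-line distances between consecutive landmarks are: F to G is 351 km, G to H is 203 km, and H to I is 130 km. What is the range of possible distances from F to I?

The maximum is all hops collinear in one direction: 351 + 203 + 130 = 684.
The longest hop is 351; the others sum to 333. Folding the others back against it leaves at least 351 − 333 = 18.

18 ≤ FI ≤ 684 km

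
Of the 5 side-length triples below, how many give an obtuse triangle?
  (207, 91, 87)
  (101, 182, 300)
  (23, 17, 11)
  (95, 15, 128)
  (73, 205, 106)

(207,91,87): 87+91 ≤ 207, not a triangle
(101,182,300): 101+182 ≤ 300, not a triangle
(23,17,11): 11²+17² = 410 < 529 = 23² → obtuse
(95,15,128): 15+95 ≤ 128, not a triangle
(73,205,106): 73+106 ≤ 205, not a triangle
1 of the 5 is obtuse.

1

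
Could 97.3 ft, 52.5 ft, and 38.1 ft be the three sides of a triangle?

No

The longest side is 97.3, but the other two sum to only 90.6.
90.6 < 97.3, so the triangle inequality fails.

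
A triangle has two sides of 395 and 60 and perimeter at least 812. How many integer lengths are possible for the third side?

Triangle inequality: 335 < x < 455. Perimeter ≥ 812 gives x ≥ 812 − 395 − 60 = 357.
So 357 ≤ x < 455; integers 357 through 454: 98 values.

98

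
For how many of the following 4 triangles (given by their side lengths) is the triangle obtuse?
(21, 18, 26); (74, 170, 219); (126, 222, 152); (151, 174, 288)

(21,18,26): 18²+21² = 765 > 676 = 26² → acute
(74,170,219): 74²+170² = 34376 < 47961 = 219² → obtuse
(126,222,152): 126²+152² = 38980 < 49284 = 222² → obtuse
(151,174,288): 151²+174² = 53077 < 82944 = 288² → obtuse
3 of the 4 are obtuse.

3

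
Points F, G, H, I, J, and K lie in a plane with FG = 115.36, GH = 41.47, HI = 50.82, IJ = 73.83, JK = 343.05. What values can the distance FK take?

61.57 ≤ FK ≤ 624.53

The maximum is all hops collinear in one direction: 115.36 + 41.47 + 50.82 + 73.83 + 343.05 = 624.53.
The longest hop is 343.05; the others sum to 281.48. Folding the others back against it leaves at least 343.05 − 281.48 = 61.57.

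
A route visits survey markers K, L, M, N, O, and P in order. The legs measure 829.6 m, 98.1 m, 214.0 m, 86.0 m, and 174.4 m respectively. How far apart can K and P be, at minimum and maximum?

The maximum is all hops collinear in one direction: 829.6 + 98.1 + 214.0 + 86.0 + 174.4 = 1402.1.
The longest hop is 829.6; the others sum to 572.5. Folding the others back against it leaves at least 829.6 − 572.5 = 257.1.

257.1 ≤ KP ≤ 1402.1 m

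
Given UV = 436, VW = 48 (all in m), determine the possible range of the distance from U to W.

388 ≤ UW ≤ 484 m

By the triangle inequality, |436 − 48| ≤ UW ≤ 436 + 48.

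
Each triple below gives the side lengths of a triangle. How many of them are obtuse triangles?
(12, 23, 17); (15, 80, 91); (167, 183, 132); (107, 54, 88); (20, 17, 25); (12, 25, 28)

4

(12,23,17): 12²+17² = 433 < 529 = 23² → obtuse
(15,80,91): 15²+80² = 6625 < 8281 = 91² → obtuse
(167,183,132): 132²+167² = 45313 > 33489 = 183² → acute
(107,54,88): 54²+88² = 10660 < 11449 = 107² → obtuse
(20,17,25): 17²+20² = 689 > 625 = 25² → acute
(12,25,28): 12²+25² = 769 < 784 = 28² → obtuse
4 of the 6 are obtuse.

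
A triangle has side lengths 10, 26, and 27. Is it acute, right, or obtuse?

acute

Compare the square of the longest side to the sum of squares of the other two: 10² + 26² = 776 > 729 = 27².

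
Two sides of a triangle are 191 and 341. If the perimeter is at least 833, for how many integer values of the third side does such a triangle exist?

231

Triangle inequality: 150 < x < 532. Perimeter ≥ 833 gives x ≥ 833 − 191 − 341 = 301.
So 301 ≤ x < 532; integers 301 through 531: 231 values.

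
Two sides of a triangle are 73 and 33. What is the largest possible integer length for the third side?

The third side must be strictly less than 73 + 33 = 106.
The largest integer below 106 is 105.

105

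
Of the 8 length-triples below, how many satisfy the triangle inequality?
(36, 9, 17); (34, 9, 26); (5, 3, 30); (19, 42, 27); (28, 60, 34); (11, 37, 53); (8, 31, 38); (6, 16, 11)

(9,17,36): 9+17 ≤ 36 → not valid
(9,26,34): 9+26 > 34 → valid
(3,5,30): 3+5 ≤ 30 → not valid
(19,27,42): 19+27 > 42 → valid
(28,34,60): 28+34 > 60 → valid
(11,37,53): 11+37 ≤ 53 → not valid
(8,31,38): 8+31 > 38 → valid
(6,11,16): 6+11 > 16 → valid
5 of the 8 triples form a triangle.

5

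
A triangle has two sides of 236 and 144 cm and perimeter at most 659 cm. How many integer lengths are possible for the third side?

Triangle inequality: 92 < x < 380. Perimeter ≤ 659 gives x ≤ 659 − 236 − 144 = 279.
So 92 < x ≤ 279; integers 93 through 279: 187 values.

187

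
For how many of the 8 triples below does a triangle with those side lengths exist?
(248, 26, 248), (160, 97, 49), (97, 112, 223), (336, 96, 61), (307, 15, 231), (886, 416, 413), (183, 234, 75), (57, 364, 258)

(26,248,248): 26+248 > 248 → valid
(49,97,160): 49+97 ≤ 160 → not valid
(97,112,223): 97+112 ≤ 223 → not valid
(61,96,336): 61+96 ≤ 336 → not valid
(15,231,307): 15+231 ≤ 307 → not valid
(413,416,886): 413+416 ≤ 886 → not valid
(75,183,234): 75+183 > 234 → valid
(57,258,364): 57+258 ≤ 364 → not valid
2 of the 8 triples form a triangle.

2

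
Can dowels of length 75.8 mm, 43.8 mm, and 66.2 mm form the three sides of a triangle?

The longest side is 75.8, and the other two sum to 110.0.
Since 110.0 > 75.8, the triangle inequality holds.

Yes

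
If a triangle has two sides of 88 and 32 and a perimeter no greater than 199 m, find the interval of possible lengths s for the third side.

56 < s ≤ 79

Triangle inequality alone gives 56 < s < 120.
The perimeter condition gives s ≤ 199 − 88 − 32 = 79.
Intersecting the two: 56 < s ≤ 79.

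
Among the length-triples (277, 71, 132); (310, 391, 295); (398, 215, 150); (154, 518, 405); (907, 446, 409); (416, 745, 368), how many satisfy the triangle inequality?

(71,132,277): 71+132 ≤ 277 → not valid
(295,310,391): 295+310 > 391 → valid
(150,215,398): 150+215 ≤ 398 → not valid
(154,405,518): 154+405 > 518 → valid
(409,446,907): 409+446 ≤ 907 → not valid
(368,416,745): 368+416 > 745 → valid
3 of the 6 triples form a triangle.

3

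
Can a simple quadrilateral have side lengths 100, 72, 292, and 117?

For a quadrilateral, each side must be shorter than the sum of the others.
Here the longest side is 292, but the remaining 3 sides sum to only 289.

No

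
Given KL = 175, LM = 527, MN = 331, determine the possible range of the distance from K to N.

The maximum is all hops collinear in one direction: 175 + 527 + 331 = 1033.
The longest hop is 527; the others sum to 506. Folding the others back against it leaves at least 527 − 506 = 21.

21 ≤ KN ≤ 1033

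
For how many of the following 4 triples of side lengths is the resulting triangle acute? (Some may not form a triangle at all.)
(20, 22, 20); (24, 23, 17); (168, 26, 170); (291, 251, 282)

(20,22,20): 20²+20² = 800 > 484 = 22² → acute
(24,23,17): 17²+23² = 818 > 576 = 24² → acute
(168,26,170): 26²+168² = 28900 = 170² → right
(291,251,282): 251²+282² = 142525 > 84681 = 291² → acute
3 of the 4 are acute.

3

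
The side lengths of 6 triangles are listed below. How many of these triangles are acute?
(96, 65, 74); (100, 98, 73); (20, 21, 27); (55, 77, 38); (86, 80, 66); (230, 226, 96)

(96,65,74): 65²+74² = 9701 > 9216 = 96² → acute
(100,98,73): 73²+98² = 14933 > 10000 = 100² → acute
(20,21,27): 20²+21² = 841 > 729 = 27² → acute
(55,77,38): 38²+55² = 4469 < 5929 = 77² → obtuse
(86,80,66): 66²+80² = 10756 > 7396 = 86² → acute
(230,226,96): 96²+226² = 60292 > 52900 = 230² → acute
5 of the 6 are acute.

5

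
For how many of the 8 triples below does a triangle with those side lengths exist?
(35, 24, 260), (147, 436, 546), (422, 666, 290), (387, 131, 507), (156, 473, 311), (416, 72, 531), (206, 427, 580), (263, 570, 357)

5

(24,35,260): 24+35 ≤ 260 → not valid
(147,436,546): 147+436 > 546 → valid
(290,422,666): 290+422 > 666 → valid
(131,387,507): 131+387 > 507 → valid
(156,311,473): 156+311 ≤ 473 → not valid
(72,416,531): 72+416 ≤ 531 → not valid
(206,427,580): 206+427 > 580 → valid
(263,357,570): 263+357 > 570 → valid
5 of the 8 triples form a triangle.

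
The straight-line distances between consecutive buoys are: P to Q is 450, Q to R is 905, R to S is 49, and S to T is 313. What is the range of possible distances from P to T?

93 ≤ PT ≤ 1717

The maximum is all hops collinear in one direction: 450 + 905 + 49 + 313 = 1717.
The longest hop is 905; the others sum to 812. Folding the others back against it leaves at least 905 − 812 = 93.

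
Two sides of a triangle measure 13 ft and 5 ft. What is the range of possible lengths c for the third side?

8 < c < 18 (ft)

By the triangle inequality, c must be less than 13 + 5 = 18 and greater than |13 − 5| = 8.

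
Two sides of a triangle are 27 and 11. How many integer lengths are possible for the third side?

The third side lies in the open interval (16, 38).
Integers from 17 to 37 inclusive: 37 − 17 + 1 = 21.

21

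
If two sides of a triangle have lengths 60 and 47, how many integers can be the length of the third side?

93

The third side lies in the open interval (13, 107).
Integers from 14 to 106 inclusive: 106 − 14 + 1 = 93.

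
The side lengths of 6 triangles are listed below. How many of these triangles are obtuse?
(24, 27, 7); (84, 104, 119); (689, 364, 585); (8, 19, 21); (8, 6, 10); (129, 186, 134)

(24,27,7): 7²+24² = 625 < 729 = 27² → obtuse
(84,104,119): 84²+104² = 17872 > 14161 = 119² → acute
(689,364,585): 364²+585² = 474721 = 689² → right
(8,19,21): 8²+19² = 425 < 441 = 21² → obtuse
(8,6,10): 6²+8² = 100 = 10² → right
(129,186,134): 129²+134² = 34597 > 34596 = 186² → acute
2 of the 6 are obtuse.

2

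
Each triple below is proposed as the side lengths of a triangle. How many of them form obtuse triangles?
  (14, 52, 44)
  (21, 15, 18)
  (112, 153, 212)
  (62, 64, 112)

(14,52,44): 14²+44² = 2132 < 2704 = 52² → obtuse
(21,15,18): 15²+18² = 549 > 441 = 21² → acute
(112,153,212): 112²+153² = 35953 < 44944 = 212² → obtuse
(62,64,112): 62²+64² = 7940 < 12544 = 112² → obtuse
3 of the 4 are obtuse.

3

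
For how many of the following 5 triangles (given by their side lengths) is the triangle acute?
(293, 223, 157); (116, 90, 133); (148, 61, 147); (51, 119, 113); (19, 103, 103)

(293,223,157): 157²+223² = 74378 < 85849 = 293² → obtuse
(116,90,133): 90²+116² = 21556 > 17689 = 133² → acute
(148,61,147): 61²+147² = 25330 > 21904 = 148² → acute
(51,119,113): 51²+113² = 15370 > 14161 = 119² → acute
(19,103,103): 19²+103² = 10970 > 10609 = 103² → acute
4 of the 5 are acute.

4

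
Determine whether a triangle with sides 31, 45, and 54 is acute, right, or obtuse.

Compare the square of the longest side to the sum of squares of the other two: 31² + 45² = 2986 > 2916 = 54².

acute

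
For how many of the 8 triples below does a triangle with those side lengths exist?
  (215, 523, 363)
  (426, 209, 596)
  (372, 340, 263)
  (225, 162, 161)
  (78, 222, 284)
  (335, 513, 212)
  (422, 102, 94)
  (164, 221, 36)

6

(215,363,523): 215+363 > 523 → valid
(209,426,596): 209+426 > 596 → valid
(263,340,372): 263+340 > 372 → valid
(161,162,225): 161+162 > 225 → valid
(78,222,284): 78+222 > 284 → valid
(212,335,513): 212+335 > 513 → valid
(94,102,422): 94+102 ≤ 422 → not valid
(36,164,221): 36+164 ≤ 221 → not valid
6 of the 8 triples form a triangle.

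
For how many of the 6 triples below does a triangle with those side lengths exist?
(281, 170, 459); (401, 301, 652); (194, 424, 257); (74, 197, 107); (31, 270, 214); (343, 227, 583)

(170,281,459): 170+281 ≤ 459 → not valid
(301,401,652): 301+401 > 652 → valid
(194,257,424): 194+257 > 424 → valid
(74,107,197): 74+107 ≤ 197 → not valid
(31,214,270): 31+214 ≤ 270 → not valid
(227,343,583): 227+343 ≤ 583 → not valid
2 of the 6 triples form a triangle.

2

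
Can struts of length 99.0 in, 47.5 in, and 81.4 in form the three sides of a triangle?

Yes

The longest side is 99.0, and the other two sum to 128.9.
Since 128.9 > 99.0, the triangle inequality holds.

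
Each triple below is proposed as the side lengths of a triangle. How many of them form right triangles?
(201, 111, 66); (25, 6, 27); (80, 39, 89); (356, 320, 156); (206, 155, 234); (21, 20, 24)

(201,111,66): 66+111 ≤ 201, not a triangle
(25,6,27): 6²+25² = 661 < 729 = 27² → obtuse
(80,39,89): 39²+80² = 7921 = 89² → right
(356,320,156): 156²+320² = 126736 = 356² → right
(206,155,234): 155²+206² = 66461 > 54756 = 234² → acute
(21,20,24): 20²+21² = 841 > 576 = 24² → acute
2 of the 6 are right.

2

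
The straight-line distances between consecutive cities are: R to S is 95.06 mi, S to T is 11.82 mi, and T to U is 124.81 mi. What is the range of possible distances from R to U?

17.93 ≤ RU ≤ 231.69 mi

The maximum is all hops collinear in one direction: 95.06 + 11.82 + 124.81 = 231.69.
The longest hop is 124.81; the others sum to 106.88. Folding the others back against it leaves at least 124.81 − 106.88 = 17.93.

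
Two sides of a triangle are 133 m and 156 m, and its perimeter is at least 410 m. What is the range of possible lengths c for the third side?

121 ≤ c < 289 m

Triangle inequality alone gives 23 < c < 289.
The perimeter condition gives c ≥ 410 − 133 − 156 = 121.
Intersecting the two: 121 ≤ c < 289.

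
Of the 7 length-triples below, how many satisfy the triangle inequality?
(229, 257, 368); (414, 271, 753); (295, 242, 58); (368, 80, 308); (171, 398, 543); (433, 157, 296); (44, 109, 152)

(229,257,368): 229+257 > 368 → valid
(271,414,753): 271+414 ≤ 753 → not valid
(58,242,295): 58+242 > 295 → valid
(80,308,368): 80+308 > 368 → valid
(171,398,543): 171+398 > 543 → valid
(157,296,433): 157+296 > 433 → valid
(44,109,152): 44+109 > 152 → valid
6 of the 7 triples form a triangle.

6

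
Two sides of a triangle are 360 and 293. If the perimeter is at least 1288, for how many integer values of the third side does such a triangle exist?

Triangle inequality: 67 < x < 653. Perimeter ≥ 1288 gives x ≥ 1288 − 360 − 293 = 635.
So 635 ≤ x < 653; integers 635 through 652: 18 values.

18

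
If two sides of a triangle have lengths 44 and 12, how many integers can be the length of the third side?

23

The third side lies in the open interval (32, 56).
Integers from 33 to 55 inclusive: 55 − 33 + 1 = 23.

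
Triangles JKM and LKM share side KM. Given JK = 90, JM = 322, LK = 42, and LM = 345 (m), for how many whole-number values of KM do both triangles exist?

83

From triangle JKM: 232 < KM < 412.
From triangle LKM: 303 < KM < 387.
Intersection: 303 < KM < 387, so integers 304 through 386: 83 values.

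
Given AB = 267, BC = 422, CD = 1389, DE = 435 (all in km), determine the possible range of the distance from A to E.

The maximum is all hops collinear in one direction: 267 + 422 + 1389 + 435 = 2513.
The longest hop is 1389; the others sum to 1124. Folding the others back against it leaves at least 1389 − 1124 = 265.

265 ≤ AE ≤ 2513 km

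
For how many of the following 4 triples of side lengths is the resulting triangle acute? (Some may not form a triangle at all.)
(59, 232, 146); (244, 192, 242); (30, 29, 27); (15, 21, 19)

(59,232,146): 59+146 ≤ 232, not a triangle
(244,192,242): 192²+242² = 95428 > 59536 = 244² → acute
(30,29,27): 27²+29² = 1570 > 900 = 30² → acute
(15,21,19): 15²+19² = 586 > 441 = 21² → acute
3 of the 4 are acute.

3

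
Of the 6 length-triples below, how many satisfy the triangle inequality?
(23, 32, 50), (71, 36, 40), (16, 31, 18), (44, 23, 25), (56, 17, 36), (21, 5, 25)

(23,32,50): 23+32 > 50 → valid
(36,40,71): 36+40 > 71 → valid
(16,18,31): 16+18 > 31 → valid
(23,25,44): 23+25 > 44 → valid
(17,36,56): 17+36 ≤ 56 → not valid
(5,21,25): 5+21 > 25 → valid
5 of the 6 triples form a triangle.

5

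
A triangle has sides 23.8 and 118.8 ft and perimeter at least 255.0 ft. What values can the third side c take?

Triangle inequality alone gives 95.0 < c < 142.6.
The perimeter condition gives c ≥ 255.0 − 23.8 − 118.8 = 112.4.
Intersecting the two: 112.4 ≤ c < 142.6.

112.4 ≤ c < 142.6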